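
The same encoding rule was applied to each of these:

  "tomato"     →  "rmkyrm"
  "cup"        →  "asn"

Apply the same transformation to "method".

kcrfmb

Compare letters: t→r is +24, o→m is +24, m→k is +24 — a constant shift. Each letter is shifted forward by 24 in the alphabet (a Caesar shift of +24).
Applying it to method: m+24=k, e+24=c, t+24=r, h+24=f, o+24=m, d+24=b.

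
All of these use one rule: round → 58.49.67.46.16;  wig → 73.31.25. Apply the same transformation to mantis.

r(#18)→58 and o(#15)→49: differences scale by 3, so n = 3·pos + 4. With a=1..z=26, the number is 3·pos + 4.
For mantis: m=13→43, a=1→7, n=14→46, t=20→64, i=9→31, s=19→61.

43.7.46.64.31.61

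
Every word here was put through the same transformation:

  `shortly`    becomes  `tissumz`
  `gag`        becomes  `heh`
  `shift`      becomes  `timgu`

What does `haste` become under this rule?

ietui

The shift depends on letter class: consonant s→t is +1, but vowel o→s is +4. Two shifts are in play — +4 for a/e/i/o/u, +1 for every other letter.
On haste: h(cons)+1=i, a(vowel)+4=e, s(cons)+1=t, t(cons)+1=u, e(vowel)+4=i.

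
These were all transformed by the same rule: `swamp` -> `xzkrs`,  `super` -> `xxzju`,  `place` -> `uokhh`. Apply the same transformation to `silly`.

xlvqb

It's a Vigenère-style cipher with numeric key [5,3,10]: position i shifts by key[i mod 3].
For silly: s+5=x, i+3=l, l+10=v, l+5=q, y+3=b.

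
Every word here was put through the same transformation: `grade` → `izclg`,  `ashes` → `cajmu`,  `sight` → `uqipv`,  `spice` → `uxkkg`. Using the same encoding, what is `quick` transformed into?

sckkm

It's a Vigenère-style cipher with numeric key [2,8]: position i shifts by key[i mod 2].
For quick: q+2=s, u+8=c, i+2=k, c+8=k, k+2=m.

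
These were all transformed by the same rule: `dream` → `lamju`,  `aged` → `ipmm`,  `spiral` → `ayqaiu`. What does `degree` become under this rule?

Shifts by position in dream: pos 0: d→l (+8), pos 1: r→a (+9), pos 2: e→m (+8), pos 3: a→j (+9) — repeating every 2. A repeating key of period 2 is used — shifts +8, +9 over and over.
For degree: d+8=l, e+9=n, g+8=o, r+9=a, e+8=m, e+9=n.

lnoamn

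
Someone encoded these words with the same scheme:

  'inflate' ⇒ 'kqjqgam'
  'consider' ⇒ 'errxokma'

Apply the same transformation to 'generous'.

In inflate: i→k is +2, n→q is +3, f→j is +4, l→q is +5 — the shift increases by 1 each position. Each letter shifts forward by (position + 2), i.e. 2, 3, 4, … — the shift grows by one for each successive letter.
On generous: g+2=i, e+3=h, n+4=r, e+5=j, r+6=x, o+7=v, u+8=c, s+9=b.

ihrjxvcb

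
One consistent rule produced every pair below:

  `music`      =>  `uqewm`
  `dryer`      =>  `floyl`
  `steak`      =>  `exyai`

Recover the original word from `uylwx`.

This is an affine cipher: with a=0,…,z=25, each position x becomes (19x+0) mod 26.
Decoding uylwx: u(20)→11·(20−0)≡12=m; y(24)→11·(24−0)≡4=e; l(11)→11·(11−0)≡17=r; w(22)→11·(22−0)≡8=i; x(23)→11·(23−0)≡19=t (all mod 26).

merit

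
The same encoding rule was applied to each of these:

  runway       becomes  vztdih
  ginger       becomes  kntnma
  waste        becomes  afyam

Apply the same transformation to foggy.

In runway: r→v is +4, u→z is +5, n→t is +6, w→d is +7 — the shift increases by 1 each position. Letter i (0-indexed) is shifted by i+4, so successive shifts are 4, 5, 6, ….
Applying it to foggy: f+4=j, o+5=t, g+6=m, g+7=n, y+8=g.

jtmng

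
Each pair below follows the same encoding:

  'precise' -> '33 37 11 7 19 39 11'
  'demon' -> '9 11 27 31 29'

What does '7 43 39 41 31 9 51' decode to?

p(#16)→33 and r(#18)→37: differences scale by 2, so n = 2·pos + 1. The formula is n = 2×(alphabet index, a=1) + 1.
Reversing it on 7 43 39 41 31 9 51: 7→(7−1)÷2=3=c, 43→(43−1)÷2=21=u, 39→(39−1)÷2=19=s, 41→(41−1)÷2=20=t, 31→(31−1)÷2=15=o, 9→(9−1)÷2=4=d, 51→(51−1)÷2=25=y.

custody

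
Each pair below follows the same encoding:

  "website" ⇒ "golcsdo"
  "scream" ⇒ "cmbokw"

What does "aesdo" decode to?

quite

Every letter moves 10 places later in the alphabet, wrapping around z→a.
Undoing it on aesdo: a−10=q, e−10=u, s−10=i, d−10=t, o−10=e.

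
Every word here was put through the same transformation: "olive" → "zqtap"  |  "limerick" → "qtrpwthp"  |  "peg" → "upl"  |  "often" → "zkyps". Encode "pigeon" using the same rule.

utlpzs

The shift depends on letter class: consonant l→q is +5, but vowel o→z is +11. Vowels shift forward by 11 and consonants shift forward by 5.
For pigeon: p(cons)+5=u, i(vowel)+11=t, g(cons)+5=l, e(vowel)+11=p, o(vowel)+11=z, n(cons)+5=s.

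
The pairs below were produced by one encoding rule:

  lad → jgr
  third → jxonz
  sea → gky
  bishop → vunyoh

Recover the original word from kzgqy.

The output letters match the input read backwards, each shifted +6: lad reversed is dal. Read the word backwards and shift each letter +6.
Undoing it on kzgqy: shift back: k−6=e, z−6=t, g−6=a, q−6=k, y−6=s → etaks; then reverse → skate.

skate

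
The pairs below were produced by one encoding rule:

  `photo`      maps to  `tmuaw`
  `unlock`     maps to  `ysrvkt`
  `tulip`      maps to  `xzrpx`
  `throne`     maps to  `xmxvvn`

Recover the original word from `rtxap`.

north

In photo: p→t is +4, h→m is +5, o→u is +6, t→a is +7 — the shift increases by 1 each position. The shift increases by 1 at each position, starting from +4: 4, 5, 6, ….
Undoing it on rtxap: r−4=n, t−5=o, x−6=r, a−7=t, p−8=h.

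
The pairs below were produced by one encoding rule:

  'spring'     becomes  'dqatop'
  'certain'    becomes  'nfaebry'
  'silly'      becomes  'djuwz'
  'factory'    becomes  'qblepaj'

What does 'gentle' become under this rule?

rfwemn

Shifts by position in spring: pos 0: s→d (+11), pos 1: p→q (+1), pos 2: r→a (+9), pos 3: i→t (+11), pos 4: n→o (+1), pos 5: g→p (+9) — repeating every 3. A repeating key of period 3 is used — shifts +11, +1, +9 over and over.
On gentle: g+11=r, e+1=f, n+9=w, t+11=e, l+1=m, e+9=n.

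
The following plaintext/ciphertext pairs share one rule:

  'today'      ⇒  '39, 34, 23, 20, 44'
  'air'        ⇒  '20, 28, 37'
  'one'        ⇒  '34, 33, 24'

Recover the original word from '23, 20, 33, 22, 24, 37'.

dancer

t is letter #20 and maps to 39: an offset of 19. Letters become their 1-based position plus 19 (so a→20, b→21, …).
Undoing it on 23, 20, 33, 22, 24, 37: 23→(23−19)÷1=4=d, 20→(20−19)÷1=1=a, 33→(33−19)÷1=14=n, 22→(22−19)÷1=3=c, 24→(24−19)÷1=5=e, 37→(37−19)÷1=18=r.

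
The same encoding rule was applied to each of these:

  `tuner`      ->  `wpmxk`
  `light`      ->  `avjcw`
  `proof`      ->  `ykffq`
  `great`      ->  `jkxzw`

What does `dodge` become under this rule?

efejx

t(19)→w(22) and u(20)→p(15) fit y≡19x+25 (mod 26); the inverse of 19 mod 26 is 11. Each letter's alphabet position (a=0..z=25) is mapped through 19·x+25 mod 26 — an affine cipher.
Applying it to dodge: d(3)→19·3+25≡4=e; o(14)→19·14+25≡5=f; d(3)→19·3+25≡4=e; g(6)→19·6+25≡9=j; e(4)→19·4+25≡23=x (all mod 26).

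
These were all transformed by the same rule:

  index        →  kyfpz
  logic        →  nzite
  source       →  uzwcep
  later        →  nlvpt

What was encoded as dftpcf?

bureau

Shifts by position in index: pos 0: i→k (+2), pos 1: n→y (+11), pos 2: d→f (+2), pos 3: e→p (+11) — repeating every 2. It's a Vigenère-style cipher with numeric key [2,11]: position i shifts by key[i mod 2].
Undoing it on dftpcf: d−2=b, f−11=u, t−2=r, p−11=e, c−2=a, f−11=u.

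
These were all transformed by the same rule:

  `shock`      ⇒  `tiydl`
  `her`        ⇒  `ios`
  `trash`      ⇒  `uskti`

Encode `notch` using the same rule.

oyudi

Vowels shift forward by 10 and consonants shift forward by 1.
Applying it to notch: n(cons)+1=o, o(vowel)+10=y, t(cons)+1=u, c(cons)+1=d, h(cons)+1=i.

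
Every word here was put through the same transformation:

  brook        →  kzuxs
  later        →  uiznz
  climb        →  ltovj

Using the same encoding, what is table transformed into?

cihum

Shifts by position in brook: pos 0: b→k (+9), pos 1: r→z (+8), pos 2: o→u (+6), pos 3: o→x (+9), pos 4: k→s (+8) — repeating every 3. It's a Vigenère-style cipher with numeric key [9,8,6]: position i shifts by key[i mod 3].
On table: t+9=c, a+8=i, b+6=h, l+9=u, e+8=m.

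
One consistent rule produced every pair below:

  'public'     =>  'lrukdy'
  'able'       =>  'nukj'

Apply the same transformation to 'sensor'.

axbwnb

The output letters match the input read backwards, each shifted +9: public reversed is cilbup. The word is reversed, then every letter is shifted forward by 9.
On sensor: reverse → rosnes; then shift: r+9=a, o+9=x, s+9=b, n+9=w, e+9=n, s+9=b.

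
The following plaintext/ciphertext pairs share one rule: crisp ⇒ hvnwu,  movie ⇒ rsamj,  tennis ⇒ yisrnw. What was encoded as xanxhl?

It's a Vigenère-style cipher with numeric key [5,4]: position i shifts by key[i mod 2].
Reversing it on xanxhl: x−5=s, a−4=w, n−5=i, x−4=t, h−5=c, l−4=h.

switch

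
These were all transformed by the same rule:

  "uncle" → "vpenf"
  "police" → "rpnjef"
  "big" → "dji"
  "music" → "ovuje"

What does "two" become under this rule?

The rule splits by letter class: vowels +1, consonants +2.
Applying it to two: t(cons)+2=v, w(cons)+2=y, o(vowel)+1=p.

vyp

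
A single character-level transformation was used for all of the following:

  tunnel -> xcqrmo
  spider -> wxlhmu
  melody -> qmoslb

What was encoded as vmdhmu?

Shifts by position in tunnel: pos 0: t→x (+4), pos 1: u→c (+8), pos 2: n→q (+3), pos 3: n→r (+4), pos 4: e→m (+8), pos 5: l→o (+3) — repeating every 3. A repeating key of period 3 is used — shifts +4, +8, +3 over and over.
Decoding vmdhmu: v−4=r, m−8=e, d−3=a, h−4=d, m−8=e, u−3=r.

reader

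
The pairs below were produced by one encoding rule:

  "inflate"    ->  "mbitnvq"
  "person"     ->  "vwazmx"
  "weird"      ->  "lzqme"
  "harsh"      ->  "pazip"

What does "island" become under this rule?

lvitaq

The output letters match the input read backwards, each shifted +8: inflate reversed is etalfni. Two steps: reverse the string, then apply a Caesar shift of +8.
Applying it to island: reverse → dnalsi; then shift: d+8=l, n+8=v, a+8=i, l+8=t, s+8=a, i+8=q.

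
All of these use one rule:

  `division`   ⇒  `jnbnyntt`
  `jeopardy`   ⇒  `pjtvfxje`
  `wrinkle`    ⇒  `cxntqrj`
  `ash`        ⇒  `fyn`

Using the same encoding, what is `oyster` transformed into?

teyzjx

Two shifts are in play — +5 for a/e/i/o/u, +6 for every other letter.
Applying it to oyster: o(vowel)+5=t, y(cons)+6=e, s(cons)+6=y, t(cons)+6=z, e(vowel)+5=j, r(cons)+6=x.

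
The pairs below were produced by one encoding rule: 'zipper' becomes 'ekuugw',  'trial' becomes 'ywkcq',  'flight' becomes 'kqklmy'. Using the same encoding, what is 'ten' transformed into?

ygs

The shift depends on letter class: consonant z→e is +5, but vowel i→k is +2. Two shifts are in play — +2 for a/e/i/o/u, +5 for every other letter.
On ten: t(cons)+5=y, e(vowel)+2=g, n(cons)+5=s.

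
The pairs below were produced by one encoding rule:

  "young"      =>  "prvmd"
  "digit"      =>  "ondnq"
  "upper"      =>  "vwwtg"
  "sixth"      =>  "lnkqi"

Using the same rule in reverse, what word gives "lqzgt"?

y(24)→p(15) and o(14)→r(17) fit y≡5x+25 (mod 26); the inverse of 5 mod 26 is 21. Each letter's alphabet position (a=0..z=25) is mapped through 5·x+25 mod 26 — an affine cipher.
Reversing it on lqzgt: l(11)→21·(11−25)≡18=s; q(16)→21·(16−25)≡19=t; z(25)→21·(25−25)≡0=a; g(6)→21·(6−25)≡17=r; t(19)→21·(19−25)≡4=e (all mod 26).

stare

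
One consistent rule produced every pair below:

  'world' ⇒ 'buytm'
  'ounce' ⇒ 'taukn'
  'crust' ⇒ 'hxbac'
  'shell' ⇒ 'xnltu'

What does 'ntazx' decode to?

intro

In world: w→b is +5, o→u is +6, r→y is +7, l→t is +8 — the shift increases by 1 each position. Each letter shifts forward by (position + 5), i.e. 5, 6, 7, … — the shift grows by one for each successive letter.
Decoding ntazx: n−5=i, t−6=n, a−7=t, z−8=r, x−9=o.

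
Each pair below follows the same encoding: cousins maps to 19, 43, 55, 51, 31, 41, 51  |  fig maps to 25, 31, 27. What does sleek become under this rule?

c(#3)→19 and o(#15)→43: differences scale by 2, so n = 2·pos + 13. Each letter becomes 2×(its alphabet position, a=1..z=26) + 13.
Applying it to sleek: s=19→51, l=12→37, e=5→23, e=5→23, k=11→35.

51, 37, 23, 23, 35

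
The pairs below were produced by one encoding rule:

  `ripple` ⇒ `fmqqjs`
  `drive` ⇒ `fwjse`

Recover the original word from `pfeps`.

The output letters match the input read backwards, each shifted +1: ripple reversed is elppir. Two steps: reverse the string, then apply a Caesar shift of +1.
Undoing it on pfeps: shift back: p−1=o, f−1=e, e−1=d, p−1=o, s−1=r → oedor; then reverse → rodeo.

rodeo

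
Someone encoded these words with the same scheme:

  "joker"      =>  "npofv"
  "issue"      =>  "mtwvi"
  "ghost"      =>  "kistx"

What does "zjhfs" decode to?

A repeating key of period 2 is used — shifts +4, +1 over and over.
Undoing it on zjhfs: z−4=v, j−1=i, h−4=d, f−1=e, s−4=o.

video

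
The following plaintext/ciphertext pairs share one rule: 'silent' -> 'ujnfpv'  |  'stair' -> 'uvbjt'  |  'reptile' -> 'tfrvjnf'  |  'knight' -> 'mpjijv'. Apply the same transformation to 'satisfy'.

ubvjuha

The shift depends on letter class: consonant s→u is +2, but vowel i→j is +1. Two shifts are in play — +1 for a/e/i/o/u, +2 for every other letter.
For satisfy: s(cons)+2=u, a(vowel)+1=b, t(cons)+2=v, i(vowel)+1=j, s(cons)+2=u, f(cons)+2=h, y(cons)+2=a.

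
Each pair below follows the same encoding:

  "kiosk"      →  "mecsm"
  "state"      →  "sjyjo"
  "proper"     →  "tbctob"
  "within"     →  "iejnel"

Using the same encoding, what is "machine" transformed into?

Each letter's alphabet position (a=0..z=25) is mapped through 17·x+24 mod 26 — an affine cipher.
For machine: m(12)→17·12+24≡20=u; a(0)→17·0+24≡24=y; c(2)→17·2+24≡6=g; h(7)→17·7+24≡13=n; i(8)→17·8+24≡4=e; n(13)→17·13+24≡11=l; e(4)→17·4+24≡14=o (all mod 26).

uygnelo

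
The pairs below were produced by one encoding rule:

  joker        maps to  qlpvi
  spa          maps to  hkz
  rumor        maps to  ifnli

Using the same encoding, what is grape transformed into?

tizkv

Each pair mirrors across the alphabet (j↔q, o↔l, k↔p): positions sum to 25. This is the alphabet-reversal cipher (Atbash): a becomes z, b becomes y, etc.
Applying it to grape: g↔t, r↔i, a↔z, p↔k, e↔v.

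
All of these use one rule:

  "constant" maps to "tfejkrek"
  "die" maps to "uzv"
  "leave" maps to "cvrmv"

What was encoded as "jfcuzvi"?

It's a constant shift of +17 (ROT17).
Undoing it on jfcuzvi: j−17=s, f−17=o, c−17=l, u−17=d, z−17=i, v−17=e, i−17=r.

soldier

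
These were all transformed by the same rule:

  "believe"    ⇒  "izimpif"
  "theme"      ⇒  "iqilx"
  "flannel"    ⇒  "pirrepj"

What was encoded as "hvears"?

The output letters match the input read backwards, each shifted +4: believe reversed is eveileb. Two steps: reverse the string, then apply a Caesar shift of +4.
Undoing it on hvears: shift back: h−4=d, v−4=r, e−4=a, a−4=w, r−4=n, s−4=o → drawno; then reverse → onward.

onward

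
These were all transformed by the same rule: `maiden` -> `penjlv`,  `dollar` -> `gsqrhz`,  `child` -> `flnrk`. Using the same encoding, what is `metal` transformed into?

piygs

In maiden: m→p is +3, a→e is +4, i→n is +5, d→j is +6 — the shift increases by 1 each position. Letter i (0-indexed) is shifted by i+3, so successive shifts are 3, 4, 5, ….
Applying it to metal: m+3=p, e+4=i, t+5=y, a+6=g, l+7=s.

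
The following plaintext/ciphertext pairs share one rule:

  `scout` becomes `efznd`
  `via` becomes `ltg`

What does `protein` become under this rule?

ytpezca

The output letters match the input read backwards, each shifted +11: scout reversed is tuocs. The word is reversed, then every letter is shifted forward by 11.
On protein: reverse → nietorp; then shift: n+11=y, i+11=t, e+11=p, t+11=e, o+11=z, r+11=c, p+11=a.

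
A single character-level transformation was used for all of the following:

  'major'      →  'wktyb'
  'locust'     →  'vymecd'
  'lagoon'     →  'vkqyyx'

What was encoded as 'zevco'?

Compare letters: m→w is +10, a→k is +10, j→t is +10 — a constant shift. It's a constant shift of +10 (ROT10).
Undoing it on zevco: z−10=p, e−10=u, v−10=l, c−10=s, o−10=e.

pulse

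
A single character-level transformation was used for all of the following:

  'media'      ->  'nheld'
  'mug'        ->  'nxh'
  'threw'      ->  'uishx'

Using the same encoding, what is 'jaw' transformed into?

The shift depends on letter class: consonant m→n is +1, but vowel e→h is +3. Vowels shift forward by 3 and consonants shift forward by 1.
For jaw: j(cons)+1=k, a(vowel)+3=d, w(cons)+1=x.

kdx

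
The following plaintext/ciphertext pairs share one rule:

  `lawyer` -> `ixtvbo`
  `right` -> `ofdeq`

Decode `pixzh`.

Compare letters: l→i is +23, a→x is +23, w→t is +23 — a constant shift. Every letter moves 23 places later in the alphabet, wrapping around z→a.
Reversing it on pixzh: p−23=s, i−23=l, x−23=a, z−23=c, h−23=k.

slack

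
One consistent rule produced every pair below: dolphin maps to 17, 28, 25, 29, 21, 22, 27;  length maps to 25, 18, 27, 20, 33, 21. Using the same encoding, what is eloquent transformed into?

d is letter #4 and maps to 17: an offset of 13. Letters become their 1-based position plus 13 (so a→14, b→15, …).
Applying it to eloquent: e=5→18, l=12→25, o=15→28, q=17→30, u=21→34, e=5→18, n=14→27, t=20→33.

18, 25, 28, 30, 34, 18, 27, 33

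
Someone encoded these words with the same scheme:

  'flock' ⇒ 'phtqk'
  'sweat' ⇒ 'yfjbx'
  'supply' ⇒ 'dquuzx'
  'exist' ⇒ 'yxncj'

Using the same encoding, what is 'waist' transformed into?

yxnfb

The output letters match the input read backwards, each shifted +5: flock reversed is kcolf. Two steps: reverse the string, then apply a Caesar shift of +5.
For waist: reverse → tsiaw; then shift: t+5=y, s+5=x, i+5=n, a+5=f, w+5=b.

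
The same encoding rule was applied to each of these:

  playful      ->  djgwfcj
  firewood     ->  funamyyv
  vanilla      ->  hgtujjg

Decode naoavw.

Each letter's alphabet position (a=0..z=25) is mapped through 5·x+6 mod 26 — an affine cipher.
Undoing it on naoavw: n(13)→21·(13−6)≡17=r; a(0)→21·(0−6)≡4=e; o(14)→21·(14−6)≡12=m; a(0)→21·(0−6)≡4=e; v(21)→21·(21−6)≡3=d; w(22)→21·(22−6)≡24=y (all mod 26).

remedy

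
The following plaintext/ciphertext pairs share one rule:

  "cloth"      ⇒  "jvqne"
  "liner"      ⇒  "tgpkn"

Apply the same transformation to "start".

vtcvu

The output letters match the input read backwards, each shifted +2: cloth reversed is htolc. Read the word backwards and shift each letter +2.
Applying it to start: reverse → trats; then shift: t+2=v, r+2=t, a+2=c, t+2=v, s+2=u.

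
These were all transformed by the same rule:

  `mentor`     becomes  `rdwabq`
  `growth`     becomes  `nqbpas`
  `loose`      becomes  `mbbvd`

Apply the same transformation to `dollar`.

ybmmjq

m(12)→r(17) and e(4)→d(3) fit y≡5x+9 (mod 26); the inverse of 5 mod 26 is 21. Each letter's alphabet position (a=0..z=25) is mapped through 5·x+9 mod 26 — an affine cipher.
On dollar: d(3)→5·3+9≡24=y; o(14)→5·14+9≡1=b; l(11)→5·11+9≡12=m; l(11)→5·11+9≡12=m; a(0)→5·0+9≡9=j; r(17)→5·17+9≡16=q (all mod 26).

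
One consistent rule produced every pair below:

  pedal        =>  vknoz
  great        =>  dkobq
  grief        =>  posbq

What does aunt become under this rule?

dxek

The output letters match the input read backwards, each shifted +10: pedal reversed is ladep. Read the word backwards and shift each letter +10.
For aunt: reverse → tnua; then shift: t+10=d, n+10=x, u+10=e, a+10=k.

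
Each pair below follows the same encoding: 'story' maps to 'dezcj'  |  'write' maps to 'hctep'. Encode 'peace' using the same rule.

Compare letters: s→d is +11, t→e is +11, o→z is +11 — a constant shift. This is a Caesar cipher with shift 11.
For peace: p+11=a, e+11=p, a+11=l, c+11=n, e+11=p.

aplnp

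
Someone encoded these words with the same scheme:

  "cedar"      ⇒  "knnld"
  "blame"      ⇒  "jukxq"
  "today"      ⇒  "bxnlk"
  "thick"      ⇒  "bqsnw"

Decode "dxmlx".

Letter i (0-indexed) is shifted by i+8, so successive shifts are 8, 9, 10, ….
Reversing it on dxmlx: d−8=v, x−9=o, m−10=c, l−11=a, x−12=l.

vocal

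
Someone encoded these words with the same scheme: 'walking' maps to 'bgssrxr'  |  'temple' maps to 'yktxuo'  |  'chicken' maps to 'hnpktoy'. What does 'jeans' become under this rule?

okhvb

In walking: w→b is +5, a→g is +6, l→s is +7, k→s is +8 — the shift increases by 1 each position. Each letter shifts forward by (position + 5), i.e. 5, 6, 7, … — the shift grows by one for each successive letter.
For jeans: j+5=o, e+6=k, a+7=h, n+8=v, s+9=b.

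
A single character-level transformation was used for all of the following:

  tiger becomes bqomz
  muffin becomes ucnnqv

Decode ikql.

acid

Compare letters: t→b is +8, i→q is +8, g→o is +8 — a constant shift. It's a constant shift of +8 (ROT8).
Undoing it on ikql: i−8=a, k−8=c, q−8=i, l−8=d.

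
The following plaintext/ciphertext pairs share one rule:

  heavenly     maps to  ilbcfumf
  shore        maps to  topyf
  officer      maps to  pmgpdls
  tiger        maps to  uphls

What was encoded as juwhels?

invader

Shifts by position in heavenly: pos 0: h→i (+1), pos 1: e→l (+7), pos 2: a→b (+1), pos 3: v→c (+7) — repeating every 2. It's a Vigenère-style cipher with numeric key [1,7]: position i shifts by key[i mod 2].
Decoding juwhels: j−1=i, u−7=n, w−1=v, h−7=a, e−1=d, l−7=e, s−1=r.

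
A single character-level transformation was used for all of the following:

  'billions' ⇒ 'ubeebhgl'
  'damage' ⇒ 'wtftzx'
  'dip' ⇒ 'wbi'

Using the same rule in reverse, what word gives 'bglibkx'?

This is a Caesar cipher with shift 19.
Decoding bglibkx: b−19=i, g−19=n, l−19=s, i−19=p, b−19=i, k−19=r, x−19=e.

inspire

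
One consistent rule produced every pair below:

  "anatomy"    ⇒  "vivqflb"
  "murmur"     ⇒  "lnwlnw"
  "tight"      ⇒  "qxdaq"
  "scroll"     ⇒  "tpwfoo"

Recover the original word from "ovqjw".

later

a(0)→v(21) and n(13)→i(8) fit y≡23x+21 (mod 26); the inverse of 23 mod 26 is 17. Each letter's alphabet position (a=0..z=25) is mapped through 23·x+21 mod 26 — an affine cipher.
Reversing it on ovqjw: o(14)→17·(14−21)≡11=l; v(21)→17·(21−21)≡0=a; q(16)→17·(16−21)≡19=t; j(9)→17·(9−21)≡4=e; w(22)→17·(22−21)≡17=r (all mod 26).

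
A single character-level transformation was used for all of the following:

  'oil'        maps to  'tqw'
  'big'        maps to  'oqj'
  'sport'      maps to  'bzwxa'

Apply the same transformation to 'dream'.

uimzl

The output letters match the input read backwards, each shifted +8: oil reversed is lio. Two steps: reverse the string, then apply a Caesar shift of +8.
For dream: reverse → maerd; then shift: m+8=u, a+8=i, e+8=m, r+8=z, d+8=l.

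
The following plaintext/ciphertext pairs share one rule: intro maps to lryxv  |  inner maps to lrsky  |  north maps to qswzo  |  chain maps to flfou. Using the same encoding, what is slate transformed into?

vpfzl

In intro: i→l is +3, n→r is +4, t→y is +5, r→x is +6 — the shift increases by 1 each position. The shift increases by 1 at each position, starting from +3: 3, 4, 5, ….
For slate: s+3=v, l+4=p, a+5=f, t+6=z, e+7=l.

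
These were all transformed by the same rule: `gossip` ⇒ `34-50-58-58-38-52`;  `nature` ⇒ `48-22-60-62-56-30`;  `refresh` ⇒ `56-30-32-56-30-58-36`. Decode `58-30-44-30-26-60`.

select

g(#7)→34 and o(#15)→50: differences scale by 2, so n = 2·pos + 20. Each letter becomes 2×(its alphabet position, a=1..z=26) + 20.
Decoding 58-30-44-30-26-60: 58→(58−20)÷2=19=s, 30→(30−20)÷2=5=e, 44→(44−20)÷2=12=l, 30→(30−20)÷2=5=e, 26→(26−20)÷2=3=c, 60→(60−20)÷2=20=t.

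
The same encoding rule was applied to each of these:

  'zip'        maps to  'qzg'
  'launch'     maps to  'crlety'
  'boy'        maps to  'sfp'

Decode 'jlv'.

sue

Compare letters: z→q is +17, i→z is +17, p→g is +17 — a constant shift. Each letter is shifted forward by 17 in the alphabet (a Caesar shift of +17).
Reversing it on jlv: j−17=s, l−17=u, v−17=e.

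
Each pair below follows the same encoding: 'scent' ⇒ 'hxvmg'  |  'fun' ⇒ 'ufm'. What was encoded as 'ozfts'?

Each pair mirrors across the alphabet (s↔h, c↔x, e↔v): positions sum to 25. Letters are reflected about the middle of the alphabet (position → 25−position): Atbash.
Undoing it on ozfts: o↔l, z↔a, f↔u, t↔g, s↔h.

laugh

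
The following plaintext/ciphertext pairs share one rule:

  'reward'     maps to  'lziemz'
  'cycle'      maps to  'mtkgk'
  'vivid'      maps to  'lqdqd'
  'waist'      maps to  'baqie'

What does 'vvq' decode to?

inn

The output letters match the input read backwards, each shifted +8: reward reversed is drawer. Read the word backwards and shift each letter +8.
Reversing it on vvq: shift back: v−8=n, v−8=n, q−8=i → nni; then reverse → inn.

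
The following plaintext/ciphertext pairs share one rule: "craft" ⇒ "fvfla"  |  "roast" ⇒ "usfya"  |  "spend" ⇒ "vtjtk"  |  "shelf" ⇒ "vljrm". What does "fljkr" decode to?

In craft: c→f is +3, r→v is +4, a→f is +5, f→l is +6 — the shift increases by 1 each position. Each letter shifts forward by (position + 3), i.e. 3, 4, 5, … — the shift grows by one for each successive letter.
Decoding fljkr: f−3=c, l−4=h, j−5=e, k−6=e, r−7=k.

cheek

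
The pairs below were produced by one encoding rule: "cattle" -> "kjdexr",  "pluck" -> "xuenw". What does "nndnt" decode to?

fetch

In cattle: c→k is +8, a→j is +9, t→d is +10, t→e is +11 — the shift increases by 1 each position. Each letter shifts forward by (position + 8), i.e. 8, 9, 10, … — the shift grows by one for each successive letter.
Reversing it on nndnt: n−8=f, n−9=e, d−10=t, n−11=c, t−12=h.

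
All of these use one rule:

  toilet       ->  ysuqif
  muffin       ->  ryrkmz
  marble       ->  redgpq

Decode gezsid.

banner

Shifts by position in toilet: pos 0: t→y (+5), pos 1: o→s (+4), pos 2: i→u (+12), pos 3: l→q (+5), pos 4: e→i (+4), pos 5: t→f (+12) — repeating every 3. It's a Vigenère-style cipher with numeric key [5,4,12]: position i shifts by key[i mod 3].
Undoing it on gezsid: g−5=b, e−4=a, z−12=n, s−5=n, i−4=e, d−12=r.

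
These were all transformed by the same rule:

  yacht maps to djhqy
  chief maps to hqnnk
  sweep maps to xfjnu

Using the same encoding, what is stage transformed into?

A repeating key of period 2 is used — shifts +5, +9 over and over.
On stage: s+5=x, t+9=c, a+5=f, g+9=p, e+5=j.

xcfpj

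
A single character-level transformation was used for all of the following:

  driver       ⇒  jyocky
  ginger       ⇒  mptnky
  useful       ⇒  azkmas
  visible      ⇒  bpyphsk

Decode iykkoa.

credit

Shifts by position in driver: pos 0: d→j (+6), pos 1: r→y (+7), pos 2: i→o (+6), pos 3: v→c (+7) — repeating every 2. The shifts repeat in a cycle of length 2: positions 0,1,… shift by +6, +7, then the pattern repeats.
Reversing it on iykkoa: i−6=c, y−7=r, k−6=e, k−7=d, o−6=i, a−7=t.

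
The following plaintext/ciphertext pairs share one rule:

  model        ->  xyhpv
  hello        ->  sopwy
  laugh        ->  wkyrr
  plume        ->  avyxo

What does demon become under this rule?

Shifts by position in model: pos 0: m→x (+11), pos 1: o→y (+10), pos 2: d→h (+4), pos 3: e→p (+11), pos 4: l→v (+10) — repeating every 3. The shifts repeat in a cycle of length 3: positions 0,1,… shift by +11, +10, +4, then the pattern repeats.
On demon: d+11=o, e+10=o, m+4=q, o+11=z, n+10=x.

ooqzx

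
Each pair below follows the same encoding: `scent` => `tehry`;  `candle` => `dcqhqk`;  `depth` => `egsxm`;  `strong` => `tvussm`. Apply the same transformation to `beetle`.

cghxqk

In scent: s→t is +1, c→e is +2, e→h is +3, n→r is +4 — the shift increases by 1 each position. Letter i (0-indexed) is shifted by i+1, so successive shifts are 1, 2, 3, ….
On beetle: b+1=c, e+2=g, e+3=h, t+4=x, l+5=q, e+6=k.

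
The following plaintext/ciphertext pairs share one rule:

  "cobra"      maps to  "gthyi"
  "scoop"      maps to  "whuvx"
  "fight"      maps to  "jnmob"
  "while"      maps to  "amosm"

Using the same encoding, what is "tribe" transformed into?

xwoim

Each letter shifts forward by (position + 4), i.e. 4, 5, 6, … — the shift grows by one for each successive letter.
For tribe: t+4=x, r+5=w, i+6=o, b+7=i, e+8=m.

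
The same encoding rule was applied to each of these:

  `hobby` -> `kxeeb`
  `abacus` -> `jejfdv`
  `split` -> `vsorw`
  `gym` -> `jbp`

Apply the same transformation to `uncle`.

dqfon

Vowels shift forward by 9 and consonants shift forward by 3.
On uncle: u(vowel)+9=d, n(cons)+3=q, c(cons)+3=f, l(cons)+3=o, e(vowel)+9=n.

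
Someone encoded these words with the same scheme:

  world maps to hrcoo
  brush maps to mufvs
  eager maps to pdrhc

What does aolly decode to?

Shifts by position in world: pos 0: w→h (+11), pos 1: o→r (+3), pos 2: r→c (+11), pos 3: l→o (+3) — repeating every 2. The shifts repeat in a cycle of length 2: positions 0,1,… shift by +11, +3, then the pattern repeats.
Reversing it on aolly: a−11=p, o−3=l, l−11=a, l−3=i, y−11=n.

plain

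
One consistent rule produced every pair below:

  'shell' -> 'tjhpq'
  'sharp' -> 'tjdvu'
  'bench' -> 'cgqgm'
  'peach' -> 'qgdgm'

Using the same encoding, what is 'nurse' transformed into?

In shell: s→t is +1, h→j is +2, e→h is +3, l→p is +4 — the shift increases by 1 each position. Each letter shifts forward by (position + 1), i.e. 1, 2, 3, … — the shift grows by one for each successive letter.
On nurse: n+1=o, u+2=w, r+3=u, s+4=w, e+5=j.

owuwj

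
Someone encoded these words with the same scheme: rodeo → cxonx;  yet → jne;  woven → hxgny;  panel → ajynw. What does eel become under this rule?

nnw

The shift depends on letter class: consonant r→c is +11, but vowel o→x is +9. Vowels shift forward by 9 and consonants shift forward by 11.
For eel: e(vowel)+9=n, e(vowel)+9=n, l(cons)+11=w.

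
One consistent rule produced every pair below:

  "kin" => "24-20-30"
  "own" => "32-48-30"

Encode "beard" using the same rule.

k(#11)→24 and i(#9)→20: differences scale by 2, so n = 2·pos + 2. The formula is n = 2×(alphabet index, a=1) + 2.
Applying it to beard: b=2→6, e=5→12, a=1→4, r=18→38, d=4→10.

6-12-4-38-10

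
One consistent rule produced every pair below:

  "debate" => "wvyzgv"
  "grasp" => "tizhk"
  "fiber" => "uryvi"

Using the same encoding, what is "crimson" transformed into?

xirnhlm

This is the alphabet-reversal cipher (Atbash): a becomes z, b becomes y, etc.
For crimson: c↔x, r↔i, i↔r, m↔n, s↔h, o↔l, n↔m.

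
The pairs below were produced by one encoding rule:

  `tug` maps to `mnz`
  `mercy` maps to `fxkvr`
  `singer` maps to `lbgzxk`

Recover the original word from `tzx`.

age

This is a Caesar cipher with shift 19.
Decoding tzx: t−19=a, z−19=g, x−19=e.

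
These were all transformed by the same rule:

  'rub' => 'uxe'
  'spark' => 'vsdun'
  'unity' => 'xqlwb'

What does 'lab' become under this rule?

ode

This is a Caesar cipher with shift 3.
On lab: l+3=o, a+3=d, b+3=e.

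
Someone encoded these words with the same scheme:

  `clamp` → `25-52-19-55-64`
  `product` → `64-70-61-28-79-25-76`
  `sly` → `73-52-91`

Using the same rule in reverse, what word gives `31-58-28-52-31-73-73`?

c(#3)→25 and l(#12)→52: differences scale by 3, so n = 3·pos + 16. The formula is n = 3×(alphabet index, a=1) + 16.
Reversing it on 31-58-28-52-31-73-73: 31→(31−16)÷3=5=e, 58→(58−16)÷3=14=n, 28→(28−16)÷3=4=d, 52→(52−16)÷3=12=l, 31→(31−16)÷3=5=e, 73→(73−16)÷3=19=s, 73→(73−16)÷3=19=s.

endless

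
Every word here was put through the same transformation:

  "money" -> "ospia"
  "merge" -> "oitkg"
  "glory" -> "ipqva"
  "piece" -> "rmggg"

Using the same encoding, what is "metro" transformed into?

Shifts by position in money: pos 0: m→o (+2), pos 1: o→s (+4), pos 2: n→p (+2), pos 3: e→i (+4) — repeating every 2. The shifts repeat in a cycle of length 2: positions 0,1,… shift by +2, +4, then the pattern repeats.
Applying it to metro: m+2=o, e+4=i, t+2=v, r+4=v, o+2=q.

oivvq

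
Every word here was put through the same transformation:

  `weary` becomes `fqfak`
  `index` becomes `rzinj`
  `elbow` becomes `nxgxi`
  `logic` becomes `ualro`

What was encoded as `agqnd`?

ruler

Shifts by position in weary: pos 0: w→f (+9), pos 1: e→q (+12), pos 2: a→f (+5), pos 3: r→a (+9), pos 4: y→k (+12) — repeating every 3. A repeating key of period 3 is used — shifts +9, +12, +5 over and over.
Reversing it on agqnd: a−9=r, g−12=u, q−5=l, n−9=e, d−12=r.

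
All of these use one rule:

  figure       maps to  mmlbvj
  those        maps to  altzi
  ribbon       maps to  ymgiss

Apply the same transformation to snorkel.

Shifts by position in figure: pos 0: f→m (+7), pos 1: i→m (+4), pos 2: g→l (+5), pos 3: u→b (+7), pos 4: r→v (+4), pos 5: e→j (+5) — repeating every 3. It's a Vigenère-style cipher with numeric key [7,4,5]: position i shifts by key[i mod 3].
Applying it to snorkel: s+7=z, n+4=r, o+5=t, r+7=y, k+4=o, e+5=j, l+7=s.

zrtyojs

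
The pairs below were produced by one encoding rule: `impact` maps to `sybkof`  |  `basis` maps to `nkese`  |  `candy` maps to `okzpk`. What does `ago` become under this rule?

The rule splits by letter class: vowels +10, consonants +12.
For ago: a(vowel)+10=k, g(cons)+12=s, o(vowel)+10=y.

ksy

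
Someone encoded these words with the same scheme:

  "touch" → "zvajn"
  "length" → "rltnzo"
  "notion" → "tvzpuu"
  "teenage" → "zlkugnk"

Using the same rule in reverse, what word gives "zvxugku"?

tornado

Shifts by position in touch: pos 0: t→z (+6), pos 1: o→v (+7), pos 2: u→a (+6), pos 3: c→j (+7) — repeating every 2. It's a Vigenère-style cipher with numeric key [6,7]: position i shifts by key[i mod 2].
Decoding zvxugku: z−6=t, v−7=o, x−6=r, u−7=n, g−6=a, k−7=d, u−6=o.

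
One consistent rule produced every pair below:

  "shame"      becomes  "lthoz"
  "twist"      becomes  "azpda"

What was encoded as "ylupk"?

The output letters match the input read backwards, each shifted +7: shame reversed is emahs. Two steps: reverse the string, then apply a Caesar shift of +7.
Reversing it on ylupk: shift back: y−7=r, l−7=e, u−7=n, p−7=i, k−7=d → renid; then reverse → diner.

diner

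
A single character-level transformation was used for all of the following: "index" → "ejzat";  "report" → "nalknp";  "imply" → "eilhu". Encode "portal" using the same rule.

Compare letters: i→e is +22, n→j is +22, d→z is +22 — a constant shift. Each letter is shifted forward by 22 in the alphabet (a Caesar shift of +22).
On portal: p+22=l, o+22=k, r+22=n, t+22=p, a+22=w, l+22=h.

lknpwh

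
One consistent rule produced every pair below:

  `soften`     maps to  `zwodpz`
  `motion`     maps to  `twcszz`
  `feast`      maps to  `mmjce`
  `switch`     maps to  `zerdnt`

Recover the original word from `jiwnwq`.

Letter i (0-indexed) is shifted by i+7, so successive shifts are 7, 8, 9, ….
Reversing it on jiwnwq: j−7=c, i−8=a, w−9=n, n−10=d, w−11=l, q−12=e.

candle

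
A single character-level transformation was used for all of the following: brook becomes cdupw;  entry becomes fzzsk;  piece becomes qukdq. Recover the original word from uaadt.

Shifts by position in brook: pos 0: b→c (+1), pos 1: r→d (+12), pos 2: o→u (+6), pos 3: o→p (+1), pos 4: k→w (+12) — repeating every 3. A repeating key of period 3 is used — shifts +1, +12, +6 over and over.
Decoding uaadt: u−1=t, a−12=o, a−6=u, d−1=c, t−12=h.

touch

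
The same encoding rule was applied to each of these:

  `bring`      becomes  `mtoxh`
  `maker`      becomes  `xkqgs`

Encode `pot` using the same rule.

The output letters match the input read backwards, each shifted +6: bring reversed is gnirb. Two steps: reverse the string, then apply a Caesar shift of +6.
Applying it to pot: reverse → top; then shift: t+6=z, o+6=u, p+6=v.

zuv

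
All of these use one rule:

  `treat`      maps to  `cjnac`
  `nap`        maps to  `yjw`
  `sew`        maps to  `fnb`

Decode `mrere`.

vivid

Two steps: reverse the string, then apply a Caesar shift of +9.
Reversing it on mrere: shift back: m−9=d, r−9=i, e−9=v, r−9=i, e−9=v → diviv; then reverse → vivid.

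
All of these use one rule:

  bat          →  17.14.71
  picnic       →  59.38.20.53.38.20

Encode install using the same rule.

b(#2)→17 and a(#1)→14: differences scale by 3, so n = 3·pos + 11. With a=1..z=26, the number is 3·pos + 11.
Applying it to install: i=9→38, n=14→53, s=19→68, t=20→71, a=1→14, l=12→47, l=12→47.

38.53.68.71.14.47.47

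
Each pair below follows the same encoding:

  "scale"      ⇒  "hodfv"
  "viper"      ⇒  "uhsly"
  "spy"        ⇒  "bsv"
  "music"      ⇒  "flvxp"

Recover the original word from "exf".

The output letters match the input read backwards, each shifted +3: scale reversed is elacs. Read the word backwards and shift each letter +3.
Undoing it on exf: shift back: e−3=b, x−3=u, f−3=c → buc; then reverse → cub.

cub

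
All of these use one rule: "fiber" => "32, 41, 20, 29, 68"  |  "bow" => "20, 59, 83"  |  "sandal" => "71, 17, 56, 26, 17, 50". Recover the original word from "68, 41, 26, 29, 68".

rider

f(#6)→32 and i(#9)→41: differences scale by 3, so n = 3·pos + 14. The formula is n = 3×(alphabet index, a=1) + 14.
Reversing it on 68, 41, 26, 29, 68: 68→(68−14)÷3=18=r, 41→(41−14)÷3=9=i, 26→(26−14)÷3=4=d, 29→(29−14)÷3=5=e, 68→(68−14)÷3=18=r.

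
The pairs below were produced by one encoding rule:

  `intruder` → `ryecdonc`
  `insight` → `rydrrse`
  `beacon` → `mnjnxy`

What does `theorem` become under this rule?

The shift depends on letter class: consonant n→y is +11, but vowel i→r is +9. Vowels shift forward by 9 and consonants shift forward by 11.
On theorem: t(cons)+11=e, h(cons)+11=s, e(vowel)+9=n, o(vowel)+9=x, r(cons)+11=c, e(vowel)+9=n, m(cons)+11=x.

esnxcnx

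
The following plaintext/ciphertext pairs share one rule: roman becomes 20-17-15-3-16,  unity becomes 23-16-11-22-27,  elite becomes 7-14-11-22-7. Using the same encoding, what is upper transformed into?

r is letter #18 and maps to 20: an offset of 2. Each letter is replaced by its alphabet position (a=1..z=26) + 2.
For upper: u=21→23, p=16→18, p=16→18, e=5→7, r=18→20.

23-18-18-7-20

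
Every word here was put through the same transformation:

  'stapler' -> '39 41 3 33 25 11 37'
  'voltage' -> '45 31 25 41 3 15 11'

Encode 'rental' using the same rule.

37 11 29 41 3 25

s(#19)→39 and t(#20)→41: differences scale by 2, so n = 2·pos + 1. With a=1..z=26, the number is 2·pos + 1.
For rental: r=18→37, e=5→11, n=14→29, t=20→41, a=1→3, l=12→25.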